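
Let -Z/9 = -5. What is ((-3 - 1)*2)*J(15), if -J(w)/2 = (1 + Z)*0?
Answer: 0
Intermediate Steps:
Z = 45 (Z = -9*(-5) = 45)
J(w) = 0 (J(w) = -2*(1 + 45)*0 = -92*0 = -2*0 = 0)
((-3 - 1)*2)*J(15) = ((-3 - 1)*2)*0 = -4*2*0 = -8*0 = 0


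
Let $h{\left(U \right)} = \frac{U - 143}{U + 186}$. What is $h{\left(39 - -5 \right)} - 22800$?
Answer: $- \frac{5244099}{230} \approx -22800.0$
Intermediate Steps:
$h{\left(U \right)} = \frac{-143 + U}{186 + U}$
$h{\left(39 - -5 \right)} - 22800 = \frac{-143 + \left(39 - -5\right)}{186 + \left(39 - -5\right)} - 22800 = \frac{-143 + \left(39 + 5\right)}{186 + \left(39 + 5\right)} - 22800 = \frac{-143 + 44}{186 + 44} - 22800 = \frac{1}{230} \left(-99\right) - 22800 = - \frac{99}{230} - 22800 = - \frac{5244099}{230}$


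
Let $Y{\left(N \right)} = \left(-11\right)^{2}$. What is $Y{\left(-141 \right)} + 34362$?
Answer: $34483$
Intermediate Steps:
$Y{\left(N \right)} = 121$
$Y{\left(-141 \right)} + 34362 = 121 + 34362 = 34483$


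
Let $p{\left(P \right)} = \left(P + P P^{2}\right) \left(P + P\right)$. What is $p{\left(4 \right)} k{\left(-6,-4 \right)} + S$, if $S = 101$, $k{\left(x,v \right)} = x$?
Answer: $-3163$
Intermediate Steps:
$p{\left(P \right)} = 2 P \left(P + P^{3}\right)$ ($p{\left(P \right)} = \left(P + P^{3}\right) 2 P = 2 P \left(P + P^{3}\right)$)
$p{\left(4 \right)} k{\left(-6,-4 \right)} + S = 2 \cdot 4^{2} \left(1 + 4^{2}\right) \left(-6\right) + 101 = 2 \cdot 16 \left(1 + 16\right) \left(-6\right) + 101 = 2 \cdot 16 \cdot 17 \left(-6\right) + 101 = 544 \left(-6\right) + 101 = -3264 + 101 = -3163$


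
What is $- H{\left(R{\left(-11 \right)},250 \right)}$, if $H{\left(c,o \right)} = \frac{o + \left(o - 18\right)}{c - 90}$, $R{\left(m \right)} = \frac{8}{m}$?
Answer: $\frac{2651}{499} \approx 5.3126$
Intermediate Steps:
$H{\left(c,o \right)} = \frac{-18 + 2 o}{-90 + c}$ ($H{\left(c,o \right)} = \frac{o + \left(o - 18\right)}{-90 + c} = \frac{o + \left(-18 + o\right)}{-90 + c} = \frac{-18 + 2 o}{-90 + c}$)
$- H{\left(R{\left(-11 \right)},250 \right)} = - \frac{2 \left(-9 + 250\right)}{-90 + \frac{8}{-11}} = - \frac{2 \cdot 241}{-90 + 8 \left(- \frac{1}{11}\right)} = - \frac{2 \cdot 241}{-90 - \frac{8}{11}} = - \frac{2 \cdot 241}{- \frac{998}{11}} = - \frac{2 \left(-11\right) 241}{998} = \left(-1\right) \left(- \frac{2651}{499}\right) = \frac{2651}{499}$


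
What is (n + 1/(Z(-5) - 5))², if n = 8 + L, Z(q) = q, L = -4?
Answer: 1521/100 ≈ 15.210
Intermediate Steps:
n = 4 (n = 8 - 4 = 4)
(n + 1/(Z(-5) - 5))² = (4 + 1/(-5 - 5))² = (4 + 1/(-10))² = (4 - ⅒)² = (39/10)² = 1521/100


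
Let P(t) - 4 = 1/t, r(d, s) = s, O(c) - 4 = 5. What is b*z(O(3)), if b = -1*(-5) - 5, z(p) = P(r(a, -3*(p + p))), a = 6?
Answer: 0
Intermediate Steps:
O(c) = 9 (O(c) = 4 + 5 = 9)
P(t) = 4 + 1/t
z(p) = 4 - 1/(6*p) (z(p) = 4 + 1/(-3*(p + p)) = 4 + 1/(-6*p) = 4 - 1/(6*p))
b = 0 (b = 5 - 5 = 0)
b*z(O(3)) = 0*(4 - 1/6/9) = 0*(4 - 1/6*1/9) = 0*(4 - 1/54) = 0*(215/54) = 0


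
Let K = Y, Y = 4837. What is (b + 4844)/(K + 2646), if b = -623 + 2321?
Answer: 6542/7483 ≈ 0.87425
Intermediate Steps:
b = 1698
K = 4837
(b + 4844)/(K + 2646) = (1698 + 4844)/(4837 + 2646) = 6542/7483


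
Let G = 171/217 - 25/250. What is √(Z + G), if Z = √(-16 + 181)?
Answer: √(3239810 + 4708900*√165)/2170 ≈ 3.6788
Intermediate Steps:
Z = √165 ≈ 12.845
G = 1493/2170 (G = 171*(1/217) - 25*1/250 = 171/217 - ⅒ = 1493/2170 ≈ 0.68802)
√(Z + G) = √(√165 + 1493/2170) = √(1493/2170 + √165)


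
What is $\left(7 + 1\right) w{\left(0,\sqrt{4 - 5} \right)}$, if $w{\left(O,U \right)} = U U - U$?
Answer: $8 i \left(-1 + i\right) \approx -8.0 - 8.0 i$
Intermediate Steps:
$w{\left(O,U \right)} = U^{2} - U$
$\left(7 + 1\right) w{\left(0,\sqrt{4 - 5} \right)} = \left(7 + 1\right) \sqrt{4 - 5} \left(-1 + \sqrt{4 - 5}\right) = 8 \sqrt{-1} \left(-1 + \sqrt{-1}\right) = 8 i \left(-1 + i\right)$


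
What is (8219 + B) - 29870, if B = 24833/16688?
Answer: -361287055/16688 ≈ -21650.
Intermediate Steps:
B = 24833/16688 (B = 24833*(1/16688) = 24833/16688 ≈ 1.4881)
(8219 + B) - 29870 = (8219 + 24833/16688) - 29870 = 137183505/16688 - 29870 = -361287055/16688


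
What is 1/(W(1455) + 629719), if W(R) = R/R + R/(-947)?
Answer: 947/596343385 ≈ 1.5880e-6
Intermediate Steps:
W(R) = 1 - R/947 (W(R) = 1 + R*(-1/947) = 1 - R/947)
1/(W(1455) + 629719) = 1/((1 - 1/947*1455) + 629719) = 1/((1 - 1455/947) + 629719) = 1/(-508/947 + 629719) = 1/(596343385/947) = 947/596343385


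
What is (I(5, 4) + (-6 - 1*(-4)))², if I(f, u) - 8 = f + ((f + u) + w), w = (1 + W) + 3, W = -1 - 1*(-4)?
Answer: 729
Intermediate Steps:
W = 3 (W = -1 + 4 = 3)
w = 7 (w = (1 + 3) + 3 = 4 + 3 = 7)
I(f, u) = 15 + u + 2*f (I(f, u) = 8 + (f + ((f + u) + 7)) = 8 + (f + (7 + f + u)) = 8 + (7 + u + 2*f) = 15 + u + 2*f)
(I(5, 4) + (-6 - 1*(-4)))² = ((15 + 4 + 2*5) + (-6 - 1*(-4)))² = ((15 + 4 + 10) + (-6 + 4))² = (29 - 2)² = 27² = 729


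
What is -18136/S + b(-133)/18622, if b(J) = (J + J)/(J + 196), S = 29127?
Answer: -506777359/813604491 ≈ -0.62288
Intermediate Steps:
b(J) = 2*J/(196 + J) (b(J) = (2*J)/(196 + J) = 2*J/(196 + J))
-18136/S + b(-133)/18622 = -18136/29127 + (2*(-133)/(196 - 133))/18622 = -18136*1/29127 + (2*(-133)/63)*(1/18622) = -18136/29127 + (2*(-133)*(1/63))*(1/18622) = -18136/29127 - 38/9*1/18622 = -18136/29127 - 19/83799 = -506777359/813604491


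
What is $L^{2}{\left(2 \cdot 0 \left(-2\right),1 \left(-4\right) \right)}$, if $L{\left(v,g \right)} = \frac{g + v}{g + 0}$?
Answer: $1$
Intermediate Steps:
$L{\left(v,g \right)} = \frac{g + v}{g}$
$L^{2}{\left(2 \cdot 0 \left(-2\right),1 \left(-4\right) \right)} = \left(\frac{1 \left(-4\right) + 2 \cdot 0 \left(-2\right)}{1 \left(-4\right)}\right)^{2} = \left(\frac{-4 + 0 \left(-2\right)}{-4}\right)^{2} = \left(- \frac{-4 + 0}{4}\right)^{2} = \left(\left(- \frac{1}{4}\right) \left(-4\right)\right)^{2} = 1^{2} = 1$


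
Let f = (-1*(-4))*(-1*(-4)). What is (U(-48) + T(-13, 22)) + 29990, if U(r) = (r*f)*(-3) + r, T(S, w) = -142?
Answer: 32104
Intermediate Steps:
f = 16 (f = 4*4 = 16)
U(r) = -47*r (U(r) = (r*16)*(-3) + r = (16*r)*(-3) + r = -48*r + r = -47*r)
(U(-48) + T(-13, 22)) + 29990 = (-47*(-48) - 142) + 29990 = (2256 - 142) + 29990 = 2114 + 29990 = 32104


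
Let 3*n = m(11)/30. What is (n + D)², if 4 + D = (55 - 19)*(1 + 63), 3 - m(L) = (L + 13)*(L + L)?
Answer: 189475225/36 ≈ 5.2632e+6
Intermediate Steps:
m(L) = 3 - 2*L*(13 + L) (m(L) = 3 - (L + 13)*(L + L) = 3 - (13 + L)*2*L = 3 - 2*L*(13 + L))
D = 2300 (D = -4 + (55 - 19)*(1 + 63) = -4 + 36*64 = -4 + 2304 = 2300)
n = -35/6 (n = ((3 - 26*11 - 2*11²)/30)/3 = ((3 - 286 - 2*121)*(1/30))/3 = ((3 - 286 - 242)*(1/30))/3 = (-525*1/30)/3 = (⅓)*(-35/2) = -35/6 ≈ -5.8333)
(n + D)² = (-35/6 + 2300)² = (13765/6)² = 189475225/36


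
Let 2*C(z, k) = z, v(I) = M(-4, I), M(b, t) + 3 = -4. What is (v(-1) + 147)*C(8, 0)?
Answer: 560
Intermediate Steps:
M(b, t) = -7 (M(b, t) = -3 - 4 = -7)
v(I) = -7
C(z, k) = z/2
(v(-1) + 147)*C(8, 0) = (-7 + 147)*((1/2)*8) = 140*4 = 560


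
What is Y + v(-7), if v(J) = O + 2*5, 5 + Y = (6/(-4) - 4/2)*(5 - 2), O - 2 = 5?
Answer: 3/2 ≈ 1.5000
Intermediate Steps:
O = 7 (O = 2 + 5 = 7)
Y = -31/2 (Y = -5 + (6/(-4) - 4/2)*(5 - 2) = -5 + (6*(-1/4) - 4*1/2)*3 = -5 + (-3/2 - 2)*3 = -5 - 7/2*3 = -5 - 21/2 = -31/2 ≈ -15.500)
v(J) = 17 (v(J) = 7 + 2*5 = 7 + 10 = 17)
Y + v(-7) = -31/2 + 17 = 3/2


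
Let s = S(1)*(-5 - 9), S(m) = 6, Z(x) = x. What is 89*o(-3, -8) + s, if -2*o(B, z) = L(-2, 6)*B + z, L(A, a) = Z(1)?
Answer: 811/2 ≈ 405.50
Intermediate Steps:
L(A, a) = 1
o(B, z) = -B/2 - z/2 (o(B, z) = -(1*B + z)/2 = -(B + z)/2 = -B/2 - z/2)
s = -84 (s = 6*(-5 - 9) = 6*(-14) = -84)
89*o(-3, -8) + s = 89*(-1/2*(-3) - 1/2*(-8)) - 84 = 89*(3/2 + 4) - 84 = 89*(11/2) - 84 = 979/2 - 84 = 811/2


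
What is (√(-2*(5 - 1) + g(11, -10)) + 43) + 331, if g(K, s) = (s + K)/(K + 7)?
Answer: 374 + I*√286/6 ≈ 374.0 + 2.8186*I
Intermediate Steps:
g(K, s) = (K + s)/(7 + K)
(√(-2*(5 - 1) + g(11, -10)) + 43) + 331 = (√(-2*(5 - 1) + (11 - 10)/(7 + 11)) + 43) + 331 = (√(-2*4 + 1/18) + 43) + 331 = (√(-8 + (1/18)*1) + 43) + 331 = (√(-8 + 1/18) + 43) + 331 = (√(-143/18) + 43) + 331 = (I*√286/6 + 43) + 331 = (43 + I*√286/6) + 331 = 374 + I*√286/6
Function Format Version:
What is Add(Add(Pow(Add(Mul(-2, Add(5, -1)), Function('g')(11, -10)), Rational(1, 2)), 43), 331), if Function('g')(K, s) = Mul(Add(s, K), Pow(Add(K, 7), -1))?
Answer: Add(374, Mul(Rational(1, 6), I, Pow(286, Rational(1, 2)))) ≈ Add(374.00, Mul(2.8186, I))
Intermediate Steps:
Function('g')(K, s) = Mul(Pow(Add(7, K), -1), Add(K, s)) (Function('g')(K, s) = Mul(Add(K, s), Pow(Add(7, K), -1)) = Mul(Pow(Add(7, K), -1), Add(K, s)))
Add(Add(Pow(Add(Mul(-2, Add(5, -1)), Function('g')(11, -10)), Rational(1, 2)), 43), 331) = Add(Add(Pow(Add(Mul(-2, Add(5, -1)), Mul(Pow(Add(7, 11), -1), Add(11, -10))), Rational(1, 2)), 43), 331) = Add(Add(Pow(Add(Mul(-2, 4), Mul(Pow(18, -1), 1)), Rational(1, 2)), 43), 331) = Add(Add(Pow(Add(-8, Mul(Rational(1, 18), 1)), Rational(1, 2)), 43), 331) = Add(Add(Pow(Add(-8, Rational(1, 18)), Rational(1, 2)), 43), 331) = Add(Add(Pow(Rational(-143, 18), Rational(1, 2)), 43), 331) = Add(Add(Mul(Rational(1, 6), I, Pow(286, Rational(1, 2))), 43), 331) = Add(Add(43, Mul(Rational(1, 6), I, Pow(286, Rational(1, 2)))), 331) = Add(374, Mul(Rational(1, 6), I, Pow(286, Rational(1, 2))))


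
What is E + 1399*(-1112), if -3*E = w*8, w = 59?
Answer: -4667536/3 ≈ -1.5558e+6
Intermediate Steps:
E = -472/3 (E = -59*8/3 = -⅓*472 = -472/3 ≈ -157.33)
E + 1399*(-1112) = -472/3 + 1399*(-1112) = -472/3 - 1555688 = -4667536/3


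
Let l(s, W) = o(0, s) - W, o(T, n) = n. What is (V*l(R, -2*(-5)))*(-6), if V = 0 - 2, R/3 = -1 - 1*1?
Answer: -192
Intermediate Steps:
R = -6 (R = 3*(-1 - 1*1) = 3*(-1 - 1) = 3*(-2) = -6)
l(s, W) = s - W
V = -2
(V*l(R, -2*(-5)))*(-6) = -2*(-6 - (-2)*(-5))*(-6) = -2*(-6 - 1*10)*(-6) = -2*(-6 - 10)*(-6) = -2*(-16)*(-6) = 32*(-6) = -192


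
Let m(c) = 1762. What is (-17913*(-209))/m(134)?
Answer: 3743817/1762 ≈ 2124.8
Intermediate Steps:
(-17913*(-209))/m(134) = -17913*(-209)/1762 = 3743817*(1/1762) = 3743817/1762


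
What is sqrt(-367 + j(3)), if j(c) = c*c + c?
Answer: I*sqrt(355) ≈ 18.841*I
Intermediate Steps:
j(c) = c + c**2 (j(c) = c**2 + c = c + c**2)
sqrt(-367 + j(3)) = sqrt(-367 + 3*(1 + 3)) = sqrt(-367 + 3*4) = sqrt(-367 + 12) = sqrt(-355) = I*sqrt(355)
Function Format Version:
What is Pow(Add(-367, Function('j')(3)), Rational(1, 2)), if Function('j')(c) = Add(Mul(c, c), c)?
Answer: Mul(I, Pow(355, Rational(1, 2))) ≈ Mul(18.841, I)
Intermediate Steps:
Function('j')(c) = Add(c, Pow(c, 2)) (Function('j')(c) = Add(Pow(c, 2), c) = Add(c, Pow(c, 2)))
Pow(Add(-367, Function('j')(3)), Rational(1, 2)) = Pow(Add(-367, Mul(3, Add(1, 3))), Rational(1, 2)) = Pow(Add(-367, Mul(3, 4)), Rational(1, 2)) = Pow(Add(-367, 12), Rational(1, 2)) = Pow(-355, Rational(1, 2)) = Mul(I, Pow(355, Rational(1, 2)))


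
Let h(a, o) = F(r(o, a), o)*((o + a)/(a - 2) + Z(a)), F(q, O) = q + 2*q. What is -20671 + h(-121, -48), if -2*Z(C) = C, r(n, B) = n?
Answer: -1212815/41 ≈ -29581.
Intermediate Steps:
Z(C) = -C/2
F(q, O) = 3*q
h(a, o) = 3*o*(-a/2 + (a + o)/(-2 + a)) (h(a, o) = (3*o)*((o + a)/(a - 2) - a/2) = (3*o)*((a + o)/(-2 + a) - a/2) = (3*o)*(-a/2 + (a + o)/(-2 + a)) = 3*o*(-a/2 + (a + o)/(-2 + a)))
-20671 + h(-121, -48) = -20671 + (3/2)*(-48)*(-1*(-121)**2 + 2*(-48) + 4*(-121))/(-2 - 121) = -20671 + (3/2)*(-48)*(-1*14641 - 96 - 484)/(-123) = -20671 + (3/2)*(-48)*(-1/123)*(-14641 - 96 - 484) = -20671 + (3/2)*(-48)*(-1/123)*(-15221) = -20671 - 365304/41 = -1212815/41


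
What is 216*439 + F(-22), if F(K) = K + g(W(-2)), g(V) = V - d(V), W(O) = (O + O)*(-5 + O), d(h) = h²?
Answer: 94046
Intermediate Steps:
W(O) = 2*O*(-5 + O) (W(O) = (2*O)*(-5 + O) = 2*O*(-5 + O))
g(V) = V - V²
F(K) = -756 + K (F(K) = K + (2*(-2)*(-5 - 2))*(1 - 2*(-2)*(-5 - 2)) = K + (2*(-2)*(-7))*(1 - 2*(-2)*(-7)) = K + 28*(1 - 1*28) = K + 28*(1 - 28) = K + 28*(-27) = K - 756 = -756 + K)
216*439 + F(-22) = 216*439 + (-756 - 22) = 94824 - 778 = 94046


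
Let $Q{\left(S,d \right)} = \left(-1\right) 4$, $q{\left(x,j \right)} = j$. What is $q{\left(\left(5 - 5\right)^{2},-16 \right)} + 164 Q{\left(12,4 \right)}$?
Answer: $-672$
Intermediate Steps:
$Q{\left(S,d \right)} = -4$
$q{\left(\left(5 - 5\right)^{2},-16 \right)} + 164 Q{\left(12,4 \right)} = -16 + 164 \left(-4\right) = -16 - 656 = -672$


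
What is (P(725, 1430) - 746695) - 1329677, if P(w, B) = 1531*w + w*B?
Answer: 70353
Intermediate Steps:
P(w, B) = 1531*w + B*w
(P(725, 1430) - 746695) - 1329677 = (725*(1531 + 1430) - 746695) - 1329677 = (725*2961 - 746695) - 1329677 = (2146725 - 746695) - 1329677 = 1400030 - 1329677 = 70353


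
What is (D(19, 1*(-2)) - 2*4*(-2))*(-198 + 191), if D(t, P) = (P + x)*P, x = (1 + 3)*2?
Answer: -28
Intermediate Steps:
x = 8 (x = 4*2 = 8)
D(t, P) = P*(8 + P) (D(t, P) = (P + 8)*P = (8 + P)*P = P*(8 + P))
(D(19, 1*(-2)) - 2*4*(-2))*(-198 + 191) = ((1*(-2))*(8 + 1*(-2)) - 2*4*(-2))*(-198 + 191) = (-2*(8 - 2) - 8*(-2))*(-7) = (-2*6 + 16)*(-7) = (-12 + 16)*(-7) = 4*(-7) = -28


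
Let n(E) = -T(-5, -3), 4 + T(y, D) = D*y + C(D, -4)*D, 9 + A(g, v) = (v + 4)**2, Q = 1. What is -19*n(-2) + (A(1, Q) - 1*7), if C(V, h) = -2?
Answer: 332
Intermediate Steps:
A(g, v) = -9 + (4 + v)**2 (A(g, v) = -9 + (v + 4)**2 = -9 + (4 + v)**2)
T(y, D) = -4 - 2*D + D*y (T(y, D) = -4 + (D*y - 2*D) = -4 + (-2*D + D*y) = -4 - 2*D + D*y)
n(E) = -17 (n(E) = -(-4 - 2*(-3) - 3*(-5)) = -(-4 + 6 + 15) = -1*17 = -17)
-19*n(-2) + (A(1, Q) - 1*7) = -19*(-17) + ((-9 + (4 + 1)**2) - 1*7) = 323 + ((-9 + 5**2) - 7) = 323 + ((-9 + 25) - 7) = 323 + (16 - 7) = 323 + 9 = 332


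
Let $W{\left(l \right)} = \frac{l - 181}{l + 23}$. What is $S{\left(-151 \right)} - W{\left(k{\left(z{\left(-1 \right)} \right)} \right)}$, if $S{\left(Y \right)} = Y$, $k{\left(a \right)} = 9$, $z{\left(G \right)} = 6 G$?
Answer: $- \frac{1165}{8} \approx -145.63$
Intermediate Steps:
$W{\left(l \right)} = \frac{-181 + l}{23 + l}$
$S{\left(-151 \right)} - W{\left(k{\left(z{\left(-1 \right)} \right)} \right)} = -151 - \frac{-181 + 9}{23 + 9} = -151 - \frac{1}{32} \left(-172\right) = -151 - - \frac{43}{8} = -151 + \frac{43}{8} = - \frac{1165}{8}$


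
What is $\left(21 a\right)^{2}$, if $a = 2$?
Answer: $1764$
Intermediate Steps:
$\left(21 a\right)^{2} = \left(21 \cdot 2\right)^{2} = 42^{2} = 1764$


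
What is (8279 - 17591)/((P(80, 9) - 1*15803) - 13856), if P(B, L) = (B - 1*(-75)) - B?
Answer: 582/1849 ≈ 0.31476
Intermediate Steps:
P(B, L) = 75 (P(B, L) = (B + 75) - B = (75 + B) - B = 75)
(8279 - 17591)/((P(80, 9) - 1*15803) - 13856) = (8279 - 17591)/((75 - 1*15803) - 13856) = -9312/((75 - 15803) - 13856) = -9312/(-15728 - 13856) = -9312/(-29584) = -9312*(-1/29584) = 582/1849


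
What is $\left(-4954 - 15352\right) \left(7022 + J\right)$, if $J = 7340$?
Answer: $-291634772$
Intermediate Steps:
$\left(-4954 - 15352\right) \left(7022 + J\right) = \left(-4954 - 15352\right) \left(7022 + 7340\right) = \left(-20306\right) 14362 = -291634772$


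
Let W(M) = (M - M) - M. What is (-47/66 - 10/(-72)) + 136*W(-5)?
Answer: 269053/396 ≈ 679.43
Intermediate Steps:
W(M) = -M (W(M) = 0 - M = -M)
(-47/66 - 10/(-72)) + 136*W(-5) = (-47/66 - 10/(-72)) + 136*(-1*(-5)) = (-47*1/66 - 10*(-1/72)) + 136*5 = (-47/66 + 5/36) + 680 = -227/396 + 680 = 269053/396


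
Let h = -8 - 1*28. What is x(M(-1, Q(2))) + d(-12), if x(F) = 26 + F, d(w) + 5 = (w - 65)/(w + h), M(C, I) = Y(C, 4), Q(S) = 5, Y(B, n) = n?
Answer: 1277/48 ≈ 26.604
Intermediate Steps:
h = -36 (h = -8 - 28 = -36)
M(C, I) = 4
d(w) = -5 + (-65 + w)/(-36 + w) (d(w) = -5 + (w - 65)/(w - 36) = -5 + (-65 + w)/(-36 + w))
x(M(-1, Q(2))) + d(-12) = (26 + 4) + (115 - 4*(-12))/(-36 - 12) = 30 + (115 + 48)/(-48) = 30 - 1/48*163 = 30 - 163/48 = 1277/48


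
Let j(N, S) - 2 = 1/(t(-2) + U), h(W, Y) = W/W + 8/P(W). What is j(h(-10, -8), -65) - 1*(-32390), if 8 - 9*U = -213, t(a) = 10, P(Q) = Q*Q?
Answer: 10073921/311 ≈ 32392.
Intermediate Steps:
P(Q) = Q²
h(W, Y) = 1 + 8/W² (h(W, Y) = W/W + 8/(W²) = 1 + 8/W²)
U = 221/9 (U = 8/9 - ⅑*(-213) = 8/9 + 71/3 = 221/9 ≈ 24.556)
j(N, S) = 631/311 (j(N, S) = 2 + 1/(10 + 221/9) = 2 + 1/(311/9) = 2 + 9/311 = 631/311)
j(h(-10, -8), -65) - 1*(-32390) = 631/311 - 1*(-32390) = 631/311 + 32390 = 10073921/311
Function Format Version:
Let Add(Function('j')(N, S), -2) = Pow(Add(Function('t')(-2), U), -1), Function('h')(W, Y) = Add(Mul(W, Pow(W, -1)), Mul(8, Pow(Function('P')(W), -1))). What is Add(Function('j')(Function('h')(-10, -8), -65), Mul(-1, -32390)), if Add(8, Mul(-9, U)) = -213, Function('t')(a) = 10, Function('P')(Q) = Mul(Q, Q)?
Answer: Rational(10073921, 311) ≈ 32392.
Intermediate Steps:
Function('P')(Q) = Pow(Q, 2)
Function('h')(W, Y) = Add(1, Mul(8, Pow(W, -2))) (Function('h')(W, Y) = Add(Mul(W, Pow(W, -1)), Mul(8, Pow(Pow(W, 2), -1))) = Add(1, Mul(8, Pow(W, -2))))
U = Rational(221, 9) (U = Add(Rational(8, 9), Mul(Rational(-1, 9), -213)) = Add(Rational(8, 9), Rational(71, 3)) = Rational(221, 9) ≈ 24.556)
Function('j')(N, S) = Rational(631, 311) (Function('j')(N, S) = Add(2, Pow(Add(10, Rational(221, 9)), -1)) = Add(2, Pow(Rational(311, 9), -1)) = Add(2, Rational(9, 311)) = Rational(631, 311))
Add(Function('j')(Function('h')(-10, -8), -65), Mul(-1, -32390)) = Add(Rational(631, 311), Mul(-1, -32390)) = Add(Rational(631, 311), 32390) = Rational(10073921, 311)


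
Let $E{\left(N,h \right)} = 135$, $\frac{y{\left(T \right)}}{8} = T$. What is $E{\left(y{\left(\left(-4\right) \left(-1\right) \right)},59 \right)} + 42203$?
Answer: $42338$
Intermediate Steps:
$y{\left(T \right)} = 8 T$
$E{\left(y{\left(\left(-4\right) \left(-1\right) \right)},59 \right)} + 42203 = 135 + 42203 = 42338$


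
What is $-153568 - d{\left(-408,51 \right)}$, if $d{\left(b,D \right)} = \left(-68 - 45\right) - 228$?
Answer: $-153227$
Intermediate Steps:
$d{\left(b,D \right)} = -341$ ($d{\left(b,D \right)} = -113 - 228 = -341$)
$-153568 - d{\left(-408,51 \right)} = -153568 - -341 = -153568 + 341 = -153227$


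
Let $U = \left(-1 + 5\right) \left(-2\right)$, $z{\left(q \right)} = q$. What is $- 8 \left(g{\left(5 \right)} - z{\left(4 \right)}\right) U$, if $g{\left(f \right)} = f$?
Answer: $64$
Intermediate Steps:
$U = -8$ ($U = 4 \left(-2\right) = -8$)
$- 8 \left(g{\left(5 \right)} - z{\left(4 \right)}\right) U = - 8 \left(5 - 4\right) \left(-8\right) = \left(-8\right) 1 \left(-8\right) = \left(-8\right) \left(-8\right) = 64$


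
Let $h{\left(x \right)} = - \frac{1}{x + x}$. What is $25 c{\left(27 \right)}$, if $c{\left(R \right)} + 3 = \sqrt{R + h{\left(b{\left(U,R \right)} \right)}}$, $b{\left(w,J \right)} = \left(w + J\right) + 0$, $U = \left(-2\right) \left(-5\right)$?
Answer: $-75 + \frac{25 \sqrt{147778}}{74} \approx 54.871$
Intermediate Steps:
$U = 10$
$b{\left(w,J \right)} = J + w$ ($b{\left(w,J \right)} = \left(J + w\right) + 0 = J + w$)
$h{\left(x \right)} = - \frac{1}{2 x}$
$c{\left(R \right)} = -3 + \sqrt{R - \frac{1}{2 \left(10 + R\right)}}$ ($c{\left(R \right)} = -3 + \sqrt{R - \frac{1}{2 \left(R + 10\right)}} = -3 + \sqrt{R - \frac{1}{2 \left(10 + R\right)}}$)
$25 c{\left(27 \right)} = 25 \left(-3 + \frac{\sqrt{- \frac{2}{10 + 27} + 4 \cdot 27}}{2}\right) = 25 \left(-3 + \frac{\sqrt{- \frac{2}{37} + 108}}{2}\right) = 25 \left(-3 + \frac{\sqrt{\frac{3994}{37}}}{2}\right) = 25 \left(-3 + \frac{\frac{1}{37} \sqrt{147778}}{2}\right) = 25 \left(-3 + \frac{\sqrt{147778}}{74}\right) = -75 + \frac{25 \sqrt{147778}}{74}$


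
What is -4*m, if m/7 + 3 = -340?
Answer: 9604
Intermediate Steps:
m = -2401 (m = -21 + 7*(-340) = -21 - 2380 = -2401)
-4*m = -4*(-2401) = 9604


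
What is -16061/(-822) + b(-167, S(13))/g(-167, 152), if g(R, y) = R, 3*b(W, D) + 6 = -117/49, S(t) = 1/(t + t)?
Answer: 131539777/6726426 ≈ 19.556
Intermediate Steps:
S(t) = 1/(2*t)
b(W, D) = -137/49 (b(W, D) = -2 + (-117/49)/3 = -2 + (-117*1/49)/3 = -2 + (⅓)*(-117/49) = -2 - 39/49 = -137/49)
-16061/(-822) + b(-167, S(13))/g(-167, 152) = -16061/(-822) - 137/49/(-167) = -16061*(-1/822) - 137/49*(-1/167) = 16061/822 + 137/8183 = 131539777/6726426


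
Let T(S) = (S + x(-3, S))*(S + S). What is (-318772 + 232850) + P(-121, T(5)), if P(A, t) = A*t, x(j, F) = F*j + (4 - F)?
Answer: -72612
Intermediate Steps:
x(j, F) = 4 - F + F*j
T(S) = 2*S*(4 - 3*S) (T(S) = (S + (4 - S + S*(-3)))*(S + S) = (S + (4 - S - 3*S))*(2*S) = (S + (4 - 4*S))*(2*S) = (4 - 3*S)*(2*S) = 2*S*(4 - 3*S))
(-318772 + 232850) + P(-121, T(5)) = (-318772 + 232850) - 242*5*(4 - 3*5) = -85922 - 242*5*(4 - 15) = -85922 - 242*5*(-11) = -85922 - 121*(-110) = -85922 + 13310 = -72612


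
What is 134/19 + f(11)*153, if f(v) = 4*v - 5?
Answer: 113507/19 ≈ 5974.1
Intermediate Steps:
f(v) = -5 + 4*v
134/19 + f(11)*153 = 134/19 + (-5 + 4*11)*153 = 134*(1/19) + (-5 + 44)*153 = 134/19 + 39*153 = 134/19 + 5967 = 113507/19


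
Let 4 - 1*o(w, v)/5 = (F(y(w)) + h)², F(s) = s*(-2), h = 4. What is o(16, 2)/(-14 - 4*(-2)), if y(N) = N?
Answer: 650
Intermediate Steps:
F(s) = -2*s
o(w, v) = 20 - 5*(4 - 2*w)² (o(w, v) = 20 - 5*(-2*w + 4)² = 20 - 5*(4 - 2*w)²)
o(16, 2)/(-14 - 4*(-2)) = (20 - 20*(-2 + 16)²)/(-14 - 4*(-2)) = (20 - 20*14²)/(-14 + 8) = (20 - 20*196)/(-6) = (20 - 3920)*(-⅙) = -3900*(-⅙) = 650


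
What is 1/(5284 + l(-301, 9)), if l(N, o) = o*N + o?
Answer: 1/2584 ≈ 0.00038700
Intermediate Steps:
l(N, o) = o + N*o (l(N, o) = N*o + o = o + N*o)
1/(5284 + l(-301, 9)) = 1/(5284 + 9*(1 - 301)) = 1/(5284 + 9*(-300)) = 1/(5284 - 2700) = 1/2584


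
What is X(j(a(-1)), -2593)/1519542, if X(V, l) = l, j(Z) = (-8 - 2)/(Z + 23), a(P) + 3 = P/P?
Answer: -2593/1519542 ≈ -0.0017064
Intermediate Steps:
a(P) = -2 (a(P) = -3 + P/P = -3 + 1 = -2)
j(Z) = -10/(23 + Z)
X(j(a(-1)), -2593)/1519542 = -2593/1519542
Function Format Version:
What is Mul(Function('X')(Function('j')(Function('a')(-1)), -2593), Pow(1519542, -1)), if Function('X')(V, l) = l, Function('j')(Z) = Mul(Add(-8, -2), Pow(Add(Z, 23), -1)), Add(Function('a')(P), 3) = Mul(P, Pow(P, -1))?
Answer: Rational(-2593, 1519542) ≈ -0.0017064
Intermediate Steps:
Function('a')(P) = -2 (Function('a')(P) = Add(-3, Mul(P, Pow(P, -1))) = Add(-3, 1) = -2)
Function('j')(Z) = Mul(-10, Pow(Add(23, Z), -1))
Mul(Function('X')(Function('j')(Function('a')(-1)), -2593), Pow(1519542, -1)) = Mul(-2593, Pow(1519542, -1)) = Mul(-2593, Rational(1, 1519542)) = Rational(-2593, 1519542)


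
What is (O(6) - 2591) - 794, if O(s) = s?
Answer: -3379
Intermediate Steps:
(O(6) - 2591) - 794 = (6 - 2591) - 794 = -2585 - 794 = -3379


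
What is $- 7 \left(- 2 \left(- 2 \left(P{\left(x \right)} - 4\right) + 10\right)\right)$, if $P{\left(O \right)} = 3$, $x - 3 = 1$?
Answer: $168$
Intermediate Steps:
$x = 4$ ($x = 3 + 1 = 4$)
$- 7 \left(- 2 \left(- 2 \left(P{\left(x \right)} - 4\right) + 10\right)\right) = - 7 \left(- 2 \left(- 2 \left(3 - 4\right) + 10\right)\right) = - 7 \left(- 2 \left(\left(-2\right) \left(-1\right) + 10\right)\right) = - 7 \left(- 2 \left(2 + 10\right)\right) = - 7 \left(\left(-2\right) 12\right) = \left(-7\right) \left(-24\right) = 168$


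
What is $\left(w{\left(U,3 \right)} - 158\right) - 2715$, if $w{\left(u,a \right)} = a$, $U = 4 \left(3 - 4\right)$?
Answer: $-2870$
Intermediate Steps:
$U = -4$ ($U = 4 \left(-1\right) = -4$)
$\left(w{\left(U,3 \right)} - 158\right) - 2715 = \left(3 - 158\right) - 2715 = -155 - 2715 = -2870$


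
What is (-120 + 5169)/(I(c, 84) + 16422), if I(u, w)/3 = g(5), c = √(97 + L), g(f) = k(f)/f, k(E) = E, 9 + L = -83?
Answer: 561/1825 ≈ 0.30740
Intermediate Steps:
L = -92 (L = -9 - 83 = -92)
g(f) = 1 (g(f) = f/f = 1)
c = √5 (c = √(97 - 92) = √5 ≈ 2.2361)
I(u, w) = 3 (I(u, w) = 3*1 = 3)
(-120 + 5169)/(I(c, 84) + 16422) = (-120 + 5169)/(3 + 16422) = 5049/16425 = 5049*(1/16425) = 561/1825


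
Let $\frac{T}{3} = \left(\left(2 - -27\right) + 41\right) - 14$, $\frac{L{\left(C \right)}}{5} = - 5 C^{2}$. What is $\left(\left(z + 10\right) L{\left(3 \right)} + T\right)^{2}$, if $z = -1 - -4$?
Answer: $7601049$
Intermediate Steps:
$z = 3$ ($z = -1 + 4 = 3$)
$L{\left(C \right)} = - 25 C^{2}$ ($L{\left(C \right)} = 5 \left(- 5 C^{2}\right) = - 25 C^{2}$)
$T = 168$ ($T = 3 \left(\left(\left(2 - -27\right) + 41\right) - 14\right) = 3 \left(\left(\left(2 + 27\right) + 41\right) - 14\right) = 3 \left(\left(29 + 41\right) - 14\right) = 3 \left(70 - 14\right) = 3 \cdot 56 = 168$)
$\left(\left(z + 10\right) L{\left(3 \right)} + T\right)^{2} = \left(\left(3 + 10\right) \left(- 25 \cdot 3^{2}\right) + 168\right)^{2} = \left(13 \left(\left(-25\right) 9\right) + 168\right)^{2} = \left(13 \left(-225\right) + 168\right)^{2} = \left(-2925 + 168\right)^{2} = \left(-2757\right)^{2} = 7601049$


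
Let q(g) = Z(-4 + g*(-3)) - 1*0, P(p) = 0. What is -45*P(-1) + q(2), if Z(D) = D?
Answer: -10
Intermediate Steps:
q(g) = -4 - 3*g (q(g) = (-4 + g*(-3)) - 1*0 = (-4 - 3*g) + 0 = -4 - 3*g)
-45*P(-1) + q(2) = -45*0 + (-4 - 3*2) = 0 + (-4 - 6) = 0 - 10 = -10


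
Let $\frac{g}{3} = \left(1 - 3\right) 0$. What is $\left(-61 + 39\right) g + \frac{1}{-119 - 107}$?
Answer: $- \frac{1}{226} \approx -0.0044248$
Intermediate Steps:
$g = 0$ ($g = 3 \left(1 - 3\right) 0 = 3 \left(\left(-2\right) 0\right) = 3 \cdot 0 = 0$)
$\left(-61 + 39\right) g + \frac{1}{-119 - 107} = \left(-61 + 39\right) 0 + \frac{1}{-119 - 107} = \left(-22\right) 0 + \frac{1}{-226} = 0 - \frac{1}{226} = - \frac{1}{226}$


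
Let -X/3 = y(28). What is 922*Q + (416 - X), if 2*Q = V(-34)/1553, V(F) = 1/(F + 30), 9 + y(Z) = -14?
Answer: 2155103/6212 ≈ 346.93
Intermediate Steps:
y(Z) = -23 (y(Z) = -9 - 14 = -23)
X = 69 (X = -3*(-23) = 69)
V(F) = 1/(30 + F)
Q = -1/12424 (Q = (1/((30 - 34)*1553))/2 = ((1/1553)/(-4))/2 = (-1/4*1/1553)/2 = (1/2)*(-1/6212) = -1/12424 ≈ -8.0489e-5)
922*Q + (416 - X) = 922*(-1/12424) + (416 - 1*69) = -461/6212 + (416 - 69) = -461/6212 + 347 = 2155103/6212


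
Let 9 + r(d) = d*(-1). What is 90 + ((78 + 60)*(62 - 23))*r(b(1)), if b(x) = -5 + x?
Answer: -26820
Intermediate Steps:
r(d) = -9 - d (r(d) = -9 + d*(-1) = -9 - d)
90 + ((78 + 60)*(62 - 23))*r(b(1)) = 90 + ((78 + 60)*(62 - 23))*(-9 - (-5 + 1)) = 90 + (138*39)*(-9 - 1*(-4)) = 90 + 5382*(-9 + 4) = 90 + 5382*(-5) = 90 - 26910 = -26820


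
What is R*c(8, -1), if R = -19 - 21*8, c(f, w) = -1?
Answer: 187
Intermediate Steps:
R = -187 (R = -19 - 168 = -187)
R*c(8, -1) = -187*(-1) = 187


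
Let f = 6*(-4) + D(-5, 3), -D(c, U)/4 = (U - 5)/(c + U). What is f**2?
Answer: 784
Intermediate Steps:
D(c, U) = -4*(-5 + U)/(U + c) (D(c, U) = -4*(U - 5)/(c + U) = -4*(-5 + U)/(U + c))
f = -28 (f = 6*(-4) + 4*(5 - 1*3)/(3 - 5) = -24 + 4*(5 - 3)/(-2) = -24 + 4*(-1/2)*2 = -24 - 4 = -28)
f**2 = (-28)**2 = 784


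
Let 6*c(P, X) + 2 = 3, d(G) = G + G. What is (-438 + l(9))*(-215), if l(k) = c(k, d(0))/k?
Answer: 5084965/54 ≈ 94166.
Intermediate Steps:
d(G) = 2*G
c(P, X) = ⅙ (c(P, X) = -⅓ + (⅙)*3 = -⅓ + ½ = ⅙)
l(k) = 1/(6*k)
(-438 + l(9))*(-215) = (-438 + (⅙)/9)*(-215) = (-438 + (⅙)*(⅑))*(-215) = (-438 + 1/54)*(-215) = -23651/54*(-215) = 5084965/54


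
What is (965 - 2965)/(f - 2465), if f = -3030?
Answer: 400/1099 ≈ 0.36397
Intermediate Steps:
(965 - 2965)/(f - 2465) = (965 - 2965)/(-3030 - 2465) = -2000/(-5495) = -2000*(-1/5495) = 400/1099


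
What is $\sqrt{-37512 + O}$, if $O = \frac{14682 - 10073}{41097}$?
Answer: $\frac{i \sqrt{63356205982335}}{41097} \approx 193.68 i$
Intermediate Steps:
$O = \frac{4609}{41097}$ ($O = 4609 \cdot \frac{1}{41097} = \frac{4609}{41097} \approx 0.11215$)
$\sqrt{-37512 + O} = \sqrt{-37512 + \frac{4609}{41097}} = \sqrt{- \frac{1541626055}{41097}} = \frac{i \sqrt{63356205982335}}{41097}$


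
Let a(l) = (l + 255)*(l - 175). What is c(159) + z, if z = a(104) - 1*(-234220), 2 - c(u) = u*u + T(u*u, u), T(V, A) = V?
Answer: 158171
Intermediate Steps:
a(l) = (-175 + l)*(255 + l) (a(l) = (255 + l)*(-175 + l) = (-175 + l)*(255 + l))
c(u) = 2 - 2*u² (c(u) = 2 - (u*u + u*u) = 2 - (u² + u²) = 2 - 2*u²)
z = 208731 (z = (-44625 + 104² + 80*104) - 1*(-234220) = (-44625 + 10816 + 8320) + 234220 = -25489 + 234220 = 208731)
c(159) + z = (2 - 2*159²) + 208731 = (2 - 2*25281) + 208731 = (2 - 50562) + 208731 = -50560 + 208731 = 158171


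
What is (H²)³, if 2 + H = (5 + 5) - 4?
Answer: 4096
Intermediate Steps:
H = 4 (H = -2 + ((5 + 5) - 4) = -2 + (10 - 4) = -2 + 6 = 4)
(H²)³ = (4²)³ = 16³ = 4096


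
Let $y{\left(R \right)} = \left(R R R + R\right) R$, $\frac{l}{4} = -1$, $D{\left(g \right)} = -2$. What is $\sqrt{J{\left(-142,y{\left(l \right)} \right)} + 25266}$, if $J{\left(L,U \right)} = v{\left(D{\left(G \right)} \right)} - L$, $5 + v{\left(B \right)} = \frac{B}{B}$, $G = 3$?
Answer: $2 \sqrt{6351} \approx 159.39$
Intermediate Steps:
$l = -4$ ($l = 4 \left(-1\right) = -4$)
$y{\left(R \right)} = R \left(R + R^{3}\right)$ ($y{\left(R \right)} = \left(R^{2} R + R\right) R = \left(R^{3} + R\right) R = \left(R + R^{3}\right) R = R \left(R + R^{3}\right)$)
$v{\left(B \right)} = -4$ ($v{\left(B \right)} = -5 + \frac{B}{B} = -5 + 1 = -4$)
$J{\left(L,U \right)} = -4 - L$
$\sqrt{J{\left(-142,y{\left(l \right)} \right)} + 25266} = \sqrt{\left(-4 - -142\right) + 25266} = \sqrt{\left(-4 + 142\right) + 25266} = \sqrt{138 + 25266} = \sqrt{25404} = 2 \sqrt{6351}$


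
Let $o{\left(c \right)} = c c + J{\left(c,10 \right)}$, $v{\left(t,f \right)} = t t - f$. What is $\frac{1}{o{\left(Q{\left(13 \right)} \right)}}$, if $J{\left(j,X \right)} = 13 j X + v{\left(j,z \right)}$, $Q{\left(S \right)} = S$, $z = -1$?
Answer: $\frac{1}{2029} \approx 0.00049285$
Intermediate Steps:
$v{\left(t,f \right)} = t^{2} - f$
$J{\left(j,X \right)} = 1 + j^{2} + 13 X j$ ($J{\left(j,X \right)} = 13 j X + \left(j^{2} - -1\right) = 13 X j + \left(j^{2} + 1\right) = 13 X j + \left(1 + j^{2}\right) = 1 + j^{2} + 13 X j$)
$o{\left(c \right)} = 1 + 2 c^{2} + 130 c$ ($o{\left(c \right)} = c c + \left(1 + c^{2} + 13 \cdot 10 c\right) = c^{2} + \left(1 + c^{2} + 130 c\right) = 1 + 2 c^{2} + 130 c$)
$\frac{1}{o{\left(Q{\left(13 \right)} \right)}} = \frac{1}{1 + 2 \cdot 13^{2} + 130 \cdot 13} = \frac{1}{1 + 2 \cdot 169 + 1690} = \frac{1}{1 + 338 + 1690} = \frac{1}{2029}$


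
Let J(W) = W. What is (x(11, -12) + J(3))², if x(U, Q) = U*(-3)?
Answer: 900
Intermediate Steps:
x(U, Q) = -3*U
(x(11, -12) + J(3))² = (-3*11 + 3)² = (-33 + 3)² = (-30)² = 900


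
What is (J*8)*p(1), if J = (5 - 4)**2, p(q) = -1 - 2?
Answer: -24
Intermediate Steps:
p(q) = -3
J = 1 (J = 1**2 = 1)
(J*8)*p(1) = (1*8)*(-3) = 8*(-3) = -24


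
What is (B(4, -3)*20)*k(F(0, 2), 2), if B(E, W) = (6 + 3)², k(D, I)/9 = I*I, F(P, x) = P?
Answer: 58320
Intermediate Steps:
k(D, I) = 9*I² (k(D, I) = 9*(I*I) = 9*I²)
B(E, W) = 81 (B(E, W) = 9² = 81)
(B(4, -3)*20)*k(F(0, 2), 2) = (81*20)*(9*2²) = 1620*(9*4) = 1620*36 = 58320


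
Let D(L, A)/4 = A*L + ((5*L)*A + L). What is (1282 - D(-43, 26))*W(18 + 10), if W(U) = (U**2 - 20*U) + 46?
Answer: 7637220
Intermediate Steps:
D(L, A) = 4*L + 24*A*L (D(L, A) = 4*(A*L + ((5*L)*A + L)) = 4*(A*L + (5*A*L + L)) = 4*(A*L + (L + 5*A*L)) = 4*(L + 6*A*L) = 4*L + 24*A*L)
W(U) = 46 + U**2 - 20*U
(1282 - D(-43, 26))*W(18 + 10) = (1282 - 4*(-43)*(1 + 6*26))*(46 + (18 + 10)**2 - 20*(18 + 10)) = (1282 - 4*(-43)*(1 + 156))*(46 + 28**2 - 20*28) = (1282 - 4*(-43)*157)*(46 + 784 - 560) = (1282 - 1*(-27004))*270 = (1282 + 27004)*270 = 28286*270 = 7637220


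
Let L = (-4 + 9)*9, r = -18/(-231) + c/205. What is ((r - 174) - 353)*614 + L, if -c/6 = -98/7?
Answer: -5102241833/15785 ≈ -3.2323e+5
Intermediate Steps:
c = 84 (c = -(-588)/7 = -6*(-14) = 84)
r = 7698/15785 (r = -18/(-231) + 84/205 = -18*(-1/231) + 84*(1/205) = 6/77 + 84/205 = 7698/15785 ≈ 0.48768)
L = 45 (L = 5*9 = 45)
((r - 174) - 353)*614 + L = ((7698/15785 - 174) - 353)*614 + 45 = (-2738892/15785 - 353)*614 + 45 = -8310997/15785*614 + 45 = -5102952158/15785 + 45 = -5102241833/15785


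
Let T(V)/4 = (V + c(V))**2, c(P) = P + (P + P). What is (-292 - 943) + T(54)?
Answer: 185389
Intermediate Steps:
c(P) = 3*P (c(P) = P + 2*P = 3*P)
T(V) = 64*V**2 (T(V) = 4*(V + 3*V)**2 = 4*(4*V)**2 = 4*(16*V**2) = 64*V**2)
(-292 - 943) + T(54) = (-292 - 943) + 64*54**2 = -1235 + 64*2916 = -1235 + 186624 = 185389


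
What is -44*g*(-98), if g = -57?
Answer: -245784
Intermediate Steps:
-44*g*(-98) = -44*(-57)*(-98) = 2508*(-98) = -245784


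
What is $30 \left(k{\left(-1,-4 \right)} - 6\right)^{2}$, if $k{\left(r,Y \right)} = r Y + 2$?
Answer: $0$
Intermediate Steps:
$k{\left(r,Y \right)} = 2 + Y r$ ($k{\left(r,Y \right)} = Y r + 2 = 2 + Y r$)
$30 \left(k{\left(-1,-4 \right)} - 6\right)^{2} = 30 \left(\left(2 - -4\right) - 6\right)^{2} = 30 \left(\left(2 + 4\right) - 6\right)^{2} = 30 \left(6 - 6\right)^{2} = 30 \cdot 0^{2} = 30 \cdot 0 = 0$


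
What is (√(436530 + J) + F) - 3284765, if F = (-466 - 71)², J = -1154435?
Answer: -2996396 + I*√717905 ≈ -2.9964e+6 + 847.29*I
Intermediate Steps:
F = 288369 (F = (-537)² = 288369)
(√(436530 + J) + F) - 3284765 = (√(436530 - 1154435) + 288369) - 3284765 = (√(-717905) + 288369) - 3284765 = (I*√717905 + 288369) - 3284765 = (288369 + I*√717905) - 3284765 = -2996396 + I*√717905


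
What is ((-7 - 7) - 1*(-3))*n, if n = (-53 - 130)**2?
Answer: -368379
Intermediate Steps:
n = 33489 (n = (-183)**2 = 33489)
((-7 - 7) - 1*(-3))*n = ((-7 - 7) - 1*(-3))*33489 = (-14 + 3)*33489 = -11*33489 = -368379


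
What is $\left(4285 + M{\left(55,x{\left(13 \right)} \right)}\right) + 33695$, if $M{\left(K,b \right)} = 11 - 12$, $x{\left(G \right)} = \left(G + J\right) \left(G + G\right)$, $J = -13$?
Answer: $37979$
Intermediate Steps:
$x{\left(G \right)} = 2 G \left(-13 + G\right)$ ($x{\left(G \right)} = \left(G - 13\right) \left(G + G\right) = \left(-13 + G\right) 2 G = 2 G \left(-13 + G\right)$)
$M{\left(K,b \right)} = -1$ ($M{\left(K,b \right)} = 11 - 12 = -1$)
$\left(4285 + M{\left(55,x{\left(13 \right)} \right)}\right) + 33695 = \left(4285 - 1\right) + 33695 = 4284 + 33695 = 37979$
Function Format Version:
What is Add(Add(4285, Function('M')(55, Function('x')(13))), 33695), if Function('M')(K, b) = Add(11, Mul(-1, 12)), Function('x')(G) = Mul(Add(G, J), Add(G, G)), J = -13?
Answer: 37979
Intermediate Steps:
Function('x')(G) = Mul(2, G, Add(-13, G)) (Function('x')(G) = Mul(Add(G, -13), Add(G, G)) = Mul(Add(-13, G), Mul(2, G)) = Mul(2, G, Add(-13, G)))
Function('M')(K, b) = -1 (Function('M')(K, b) = Add(11, -12) = -1)
Add(Add(4285, Function('M')(55, Function('x')(13))), 33695) = Add(Add(4285, -1), 33695) = Add(4284, 33695) = 37979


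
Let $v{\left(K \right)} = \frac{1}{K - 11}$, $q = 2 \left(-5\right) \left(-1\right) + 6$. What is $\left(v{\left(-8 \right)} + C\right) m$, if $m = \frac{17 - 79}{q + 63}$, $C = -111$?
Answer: $\frac{130820}{1501} \approx 87.155$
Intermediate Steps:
$q = 16$ ($q = \left(-10\right) \left(-1\right) + 6 = 10 + 6 = 16$)
$v{\left(K \right)} = \frac{1}{-11 + K}$
$m = - \frac{62}{79}$ ($m = \frac{17 - 79}{16 + 63} = - \frac{62}{79} \approx -0.78481$)
$\left(v{\left(-8 \right)} + C\right) m = \left(\frac{1}{-11 - 8} - 111\right) \left(- \frac{62}{79}\right) = \left(\frac{1}{-19} - 111\right) \left(- \frac{62}{79}\right) = \left(- \frac{1}{19} - 111\right) \left(- \frac{62}{79}\right) = \left(- \frac{2110}{19}\right) \left(- \frac{62}{79}\right) = \frac{130820}{1501}$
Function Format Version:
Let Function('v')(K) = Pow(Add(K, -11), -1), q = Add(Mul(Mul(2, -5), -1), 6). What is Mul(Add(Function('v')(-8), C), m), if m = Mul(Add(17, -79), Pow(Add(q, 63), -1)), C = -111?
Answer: Rational(130820, 1501) ≈ 87.155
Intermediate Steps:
q = 16 (q = Add(Mul(-10, -1), 6) = Add(10, 6) = 16)
Function('v')(K) = Pow(Add(-11, K), -1)
m = Rational(-62, 79) (m = Mul(Add(17, -79), Pow(Add(16, 63), -1)) = Mul(-62, Pow(79, -1)) = Mul(-62, Rational(1, 79)) = Rational(-62, 79) ≈ -0.78481)
Mul(Add(Function('v')(-8), C), m) = Mul(Add(Pow(Add(-11, -8), -1), -111), Rational(-62, 79)) = Mul(Add(Pow(-19, -1), -111), Rational(-62, 79)) = Mul(Add(Rational(-1, 19), -111), Rational(-62, 79)) = Mul(Rational(-2110, 19), Rational(-62, 79)) = Rational(130820, 1501)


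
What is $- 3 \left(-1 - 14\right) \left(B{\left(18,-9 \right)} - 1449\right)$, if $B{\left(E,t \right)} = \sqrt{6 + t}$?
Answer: $-65205 + 45 i \sqrt{3} \approx -65205.0 + 77.942 i$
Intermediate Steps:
$- 3 \left(-1 - 14\right) \left(B{\left(18,-9 \right)} - 1449\right) = - 3 \left(-1 - 14\right) \left(\sqrt{6 - 9} - 1449\right) = \left(-3\right) \left(-15\right) \left(\sqrt{-3} - 1449\right) = 45 \left(i \sqrt{3} - 1449\right) = 45 \left(-1449 + i \sqrt{3}\right) = -65205 + 45 i \sqrt{3}$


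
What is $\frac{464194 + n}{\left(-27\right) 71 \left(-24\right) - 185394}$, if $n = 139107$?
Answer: $- \frac{603301}{139386} \approx -4.3283$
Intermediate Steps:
$\frac{464194 + n}{\left(-27\right) 71 \left(-24\right) - 185394} = \frac{464194 + 139107}{\left(-27\right) 71 \left(-24\right) - 185394} = \frac{603301}{\left(-1917\right) \left(-24\right) - 185394} = \frac{603301}{46008 - 185394} = \frac{603301}{-139386} = 603301 \left(- \frac{1}{139386}\right) = - \frac{603301}{139386}$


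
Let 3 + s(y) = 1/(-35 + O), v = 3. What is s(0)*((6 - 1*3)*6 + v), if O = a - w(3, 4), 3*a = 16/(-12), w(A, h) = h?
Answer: -22554/355 ≈ -63.532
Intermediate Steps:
a = -4/9 (a = (16/(-12))/3 = (16*(-1/12))/3 = (⅓)*(-4/3) = -4/9 ≈ -0.44444)
O = -40/9 (O = -4/9 - 1*4 = -4/9 - 4 = -40/9 ≈ -4.4444)
s(y) = -1074/355 (s(y) = -3 + 1/(-35 - 40/9) = -3 + 1/(-355/9) = -3 - 9/355 = -1074/355)
s(0)*((6 - 1*3)*6 + v) = -1074*((6 - 1*3)*6 + 3)/355 = -1074*((6 - 3)*6 + 3)/355 = -1074*(3*6 + 3)/355 = -1074*(18 + 3)/355 = -1074/355*21 = -22554/355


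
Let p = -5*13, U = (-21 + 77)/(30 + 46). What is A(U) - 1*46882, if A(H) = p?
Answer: -46947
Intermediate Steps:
U = 14/19 (U = 56/76 = 56*(1/76) = 14/19 ≈ 0.73684)
p = -65
A(H) = -65
A(U) - 1*46882 = -65 - 1*46882 = -65 - 46882 = -46947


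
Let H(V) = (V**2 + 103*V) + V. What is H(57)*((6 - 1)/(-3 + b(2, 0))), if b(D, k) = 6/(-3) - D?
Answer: -6555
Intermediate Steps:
b(D, k) = -2 - D (b(D, k) = 6*(-1/3) - D = -2 - D)
H(V) = V**2 + 104*V
H(57)*((6 - 1)/(-3 + b(2, 0))) = (57*(104 + 57))*((6 - 1)/(-3 + (-2 - 1*2))) = (57*161)*(5/(-3 + (-2 - 2))) = 9177*(5/(-3 - 4)) = 9177*(5/(-7)) = 9177*(5*(-1/7)) = 9177*(-5/7) = -6555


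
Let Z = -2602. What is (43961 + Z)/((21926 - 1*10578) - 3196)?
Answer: 41359/8152 ≈ 5.0735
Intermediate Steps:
(43961 + Z)/((21926 - 1*10578) - 3196) = (43961 - 2602)/((21926 - 1*10578) - 3196) = 41359/((21926 - 10578) - 3196) = 41359/(11348 - 3196) = 41359/8152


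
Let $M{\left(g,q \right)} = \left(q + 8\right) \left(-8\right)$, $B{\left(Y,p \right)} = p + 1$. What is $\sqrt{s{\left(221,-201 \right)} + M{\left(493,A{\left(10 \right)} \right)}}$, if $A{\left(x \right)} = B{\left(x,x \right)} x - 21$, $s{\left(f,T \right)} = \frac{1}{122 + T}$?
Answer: $\frac{i \sqrt{4843095}}{79} \approx 27.857 i$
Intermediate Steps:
$B{\left(Y,p \right)} = 1 + p$
$A{\left(x \right)} = -21 + x \left(1 + x\right)$ ($A{\left(x \right)} = \left(1 + x\right) x - 21 = x \left(1 + x\right) - 21 = -21 + x \left(1 + x\right)$)
$M{\left(g,q \right)} = -64 - 8 q$ ($M{\left(g,q \right)} = \left(8 + q\right) \left(-8\right) = -64 - 8 q$)
$\sqrt{s{\left(221,-201 \right)} + M{\left(493,A{\left(10 \right)} \right)}} = \sqrt{\frac{1}{122 - 201} - \left(64 + 8 \left(-21 + 10 \left(1 + 10\right)\right)\right)} = \sqrt{\frac{1}{-79} - \left(64 + 8 \left(-21 + 10 \cdot 11\right)\right)} = \sqrt{- \frac{1}{79} - \left(64 + 8 \left(-21 + 110\right)\right)} = \sqrt{- \frac{1}{79} - 776} = \sqrt{- \frac{61305}{79}} = \frac{i \sqrt{4843095}}{79}$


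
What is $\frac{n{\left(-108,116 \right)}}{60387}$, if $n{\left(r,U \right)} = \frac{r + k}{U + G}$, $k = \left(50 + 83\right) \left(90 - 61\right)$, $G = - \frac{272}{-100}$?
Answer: $\frac{93725}{179228616} \approx 0.00052294$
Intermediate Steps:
$G = \frac{68}{25}$ ($G = \left(-272\right) \left(- \frac{1}{100}\right) = \frac{68}{25} \approx 2.72$)
$k = 3857$ ($k = 133 \cdot 29 = 3857$)
$n{\left(r,U \right)} = \frac{3857 + r}{\frac{68}{25} + U}$ ($n{\left(r,U \right)} = \frac{r + 3857}{U + \frac{68}{25}} = \frac{3857 + r}{\frac{68}{25} + U}$)
$\frac{n{\left(-108,116 \right)}}{60387} = \frac{25 \frac{1}{68 + 25 \cdot 116} \left(3857 - 108\right)}{60387} = 25 \frac{1}{68 + 2900} \cdot 3749 \cdot \frac{1}{60387} = 25 \cdot \frac{1}{2968} \cdot 3749 \cdot \frac{1}{60387} = \frac{93725}{2968} \cdot \frac{1}{60387} = \frac{93725}{179228616}$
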